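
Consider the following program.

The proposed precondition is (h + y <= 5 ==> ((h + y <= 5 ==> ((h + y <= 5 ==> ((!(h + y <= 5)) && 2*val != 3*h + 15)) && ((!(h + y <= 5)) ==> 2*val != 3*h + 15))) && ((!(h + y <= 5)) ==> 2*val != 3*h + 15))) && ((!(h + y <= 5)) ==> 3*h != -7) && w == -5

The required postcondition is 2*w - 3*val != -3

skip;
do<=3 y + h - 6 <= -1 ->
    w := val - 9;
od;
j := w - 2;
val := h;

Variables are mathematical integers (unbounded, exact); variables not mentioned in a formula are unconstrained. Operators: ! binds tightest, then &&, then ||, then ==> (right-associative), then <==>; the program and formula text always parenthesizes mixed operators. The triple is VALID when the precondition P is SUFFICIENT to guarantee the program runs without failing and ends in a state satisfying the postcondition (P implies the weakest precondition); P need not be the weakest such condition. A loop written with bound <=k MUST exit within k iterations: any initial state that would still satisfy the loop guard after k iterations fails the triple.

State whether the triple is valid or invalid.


Working backward. After the program, the postcondition 2*w - 3*val != -3 must hold; in canonical form it is 2*w != 3*val - 3.
Before val := h: 2*w != 3*h - 3
Before j := w - 2: 2*w != 3*h - 3
Before the loop (bound <=3), unroll the exhaustion recursion (WP_0 = exit-now case; WP_j = one more guarded iteration, up to j = 3):
  WP_0: (!(h + y <= 5)) && 2*w != 3*h - 3
  WP_1: (h + y <= 5 ==> ((!(h + y <= 5)) && 2*val != 3*h + 15)) && ((!(h + y <= 5)) ==> 2*w != 3*h - 3)
  WP_2: (h + y <= 5 ==> ((h + y <= 5 ==> ((!(h + y <= 5)) && 2*val != 3*h + 15)) && ((!(h + y <= 5)) ==> 2*val != 3*h + 15))) && ((!(h + y <= 5)) ==> 2*w != 3*h - 3)
  WP_3: (h + y <= 5 ==> ((h + y <= 5 ==> ((h + y <= 5 ==> ((!(h + y <= 5)) && 2*val != 3*h + 15)) && ((!(h + y <= 5)) ==> 2*val != 3*h + 15))) && ((!(h + y <= 5)) ==> 2*val != 3*h + 15))) && ((!(h + y <= 5)) ==> 2*w != 3*h - 3)
So before the loop: (h + y <= 5 ==> ((h + y <= 5 ==> ((h + y <= 5 ==> ((!(h + y <= 5)) && 2*val != 3*h + 15)) && ((!(h + y <= 5)) ==> 2*val != 3*h + 15))) && ((!(h + y <= 5)) ==> 2*val != 3*h + 15))) && ((!(h + y <= 5)) ==> 2*w != 3*h - 3)
Before skip: (h + y <= 5 ==> ((h + y <= 5 ==> ((h + y <= 5 ==> ((!(h + y <= 5)) && 2*val != 3*h + 15)) && ((!(h + y <= 5)) ==> 2*val != 3*h + 15))) && ((!(h + y <= 5)) ==> 2*val != 3*h + 15))) && ((!(h + y <= 5)) ==> 2*w != 3*h - 3)
The weakest precondition is (h + y <= 5 ==> ((h + y <= 5 ==> ((h + y <= 5 ==> ((!(h + y <= 5)) && 2*val != 3*h + 15)) && ((!(h + y <= 5)) ==> 2*val != 3*h + 15))) && ((!(h + y <= 5)) ==> 2*val != 3*h + 15))) && ((!(h + y <= 5)) ==> 2*w != 3*h - 3).
Check whether (h + y <= 5 ==> ((h + y <= 5 ==> ((h + y <= 5 ==> ((!(h + y <= 5)) && 2*val != 3*h + 15)) && ((!(h + y <= 5)) ==> 2*val != 3*h + 15))) && ((!(h + y <= 5)) ==> 2*val != 3*h + 15))) && ((!(h + y <= 5)) ==> 3*h != -7) && w == -5 implies it.
Every state satisfying the precondition satisfies the weakest precondition: the implication holds.
Answer: valid


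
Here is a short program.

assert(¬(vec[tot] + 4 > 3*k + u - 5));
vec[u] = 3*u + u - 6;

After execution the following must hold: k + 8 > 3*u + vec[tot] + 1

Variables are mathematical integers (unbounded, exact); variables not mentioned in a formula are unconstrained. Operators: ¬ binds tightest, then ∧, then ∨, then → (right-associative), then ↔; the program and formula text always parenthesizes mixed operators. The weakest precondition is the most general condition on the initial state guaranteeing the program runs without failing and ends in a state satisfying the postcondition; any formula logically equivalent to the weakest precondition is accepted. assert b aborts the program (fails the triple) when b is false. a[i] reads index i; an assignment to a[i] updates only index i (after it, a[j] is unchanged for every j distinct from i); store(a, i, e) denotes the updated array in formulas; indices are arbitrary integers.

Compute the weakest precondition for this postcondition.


Working backward. After the program, the postcondition k + 8 > 3*u + vec[tot] + 1 must hold; in canonical form it is k > vec[tot] + 3*u - 7.
Before vec[u] := 3*u + u - 6: k > store(vec, u, 4*u - 6)[tot] + 3*u - 7
Before assert ¬(vec[tot] + 4 > 3*k + u - 5): (¬(vec[tot] > 3*k + u - 9)) ∧ k > store(vec, u, 4*u - 6)[tot] + 3*u - 7
Answer: WP = (¬(vec[tot] > 3*k + u - 9)) ∧ k > store(vec, u, 4*u - 6)[tot] + 3*u - 7


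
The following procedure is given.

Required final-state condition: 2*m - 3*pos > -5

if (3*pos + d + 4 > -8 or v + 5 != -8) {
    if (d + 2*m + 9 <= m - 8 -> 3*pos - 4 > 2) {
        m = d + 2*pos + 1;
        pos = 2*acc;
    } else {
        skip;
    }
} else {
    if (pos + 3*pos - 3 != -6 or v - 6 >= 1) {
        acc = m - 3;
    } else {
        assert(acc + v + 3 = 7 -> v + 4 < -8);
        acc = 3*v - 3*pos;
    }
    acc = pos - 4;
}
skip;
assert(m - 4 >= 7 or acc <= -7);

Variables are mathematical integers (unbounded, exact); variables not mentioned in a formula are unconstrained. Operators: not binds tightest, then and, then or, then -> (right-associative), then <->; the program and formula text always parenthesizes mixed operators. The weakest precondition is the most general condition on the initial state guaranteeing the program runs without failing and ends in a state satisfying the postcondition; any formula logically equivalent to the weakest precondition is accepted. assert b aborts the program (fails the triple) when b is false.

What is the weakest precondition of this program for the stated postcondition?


Working backward. After the program, the postcondition 2*m - 3*pos > -5 must hold; in canonical form it is 2*m > 3*pos - 5.
Before assert m - 4 >= 7 or acc <= -7: (m >= 11 or acc <= -7) and 2*m > 3*pos - 5
Before skip: (m >= 11 or acc <= -7) and 2*m > 3*pos - 5
Then branch requires ((d + m <= -17 -> 3*pos > 6) -> ((d + 2*pos >= 10 or acc <= -7) and 2*d + 4*pos > 6*acc - 7)) and ((not (d + m <= -17 -> 3*pos > 6)) -> ((m >= 11 or acc <= -7) and 2*m > 3*pos - 5)); else branch requires ((4*pos != -3 or v >= 7) -> ((m >= 11 or pos <= -3) and 2*m > 3*pos - 5)) and ((not (4*pos != -3 or v >= 7)) -> ((acc + v = 4 -> v < -12) and (m >= 11 or pos <= -3) and 2*m > 3*pos - 5)).
Before the if: ((d + 3*pos > -12 or v != -13) -> (((d + m <= -17 -> 3*pos > 6) -> ((d + 2*pos >= 10 or acc <= -7) and 2*d + 4*pos > 6*acc - 7)) and ((not (d + m <= -17 -> 3*pos > 6)) -> ((m >= 11 or acc <= -7) and 2*m > 3*pos - 5)))) and ((not (d + 3*pos > -12 or v != -13)) -> (((4*pos != -3 or v >= 7) -> ((m >= 11 or pos <= -3) and 2*m > 3*pos - 5)) and ((not (4*pos != -3 or v >= 7)) -> ((acc + v = 4 -> v < -12) and (m >= 11 or pos <= -3) and 2*m > 3*pos - 5))))
Answer: WP = ((d + 3*pos > -12 or v != -13) -> (((d + m <= -17 -> 3*pos > 6) -> ((d + 2*pos >= 10 or acc <= -7) and 2*d + 4*pos > 6*acc - 7)) and ((not (d + m <= -17 -> 3*pos > 6)) -> ((m >= 11 or acc <= -7) and 2*m > 3*pos - 5)))) and ((not (d + 3*pos > -12 or v != -13)) -> (((4*pos != -3 or v >= 7) -> ((m >= 11 or pos <= -3) and 2*m > 3*pos - 5)) and ((not (4*pos != -3 or v >= 7)) -> ((acc + v = 4 -> v < -12) and (m >= 11 or pos <= -3) and 2*m > 3*pos - 5))))


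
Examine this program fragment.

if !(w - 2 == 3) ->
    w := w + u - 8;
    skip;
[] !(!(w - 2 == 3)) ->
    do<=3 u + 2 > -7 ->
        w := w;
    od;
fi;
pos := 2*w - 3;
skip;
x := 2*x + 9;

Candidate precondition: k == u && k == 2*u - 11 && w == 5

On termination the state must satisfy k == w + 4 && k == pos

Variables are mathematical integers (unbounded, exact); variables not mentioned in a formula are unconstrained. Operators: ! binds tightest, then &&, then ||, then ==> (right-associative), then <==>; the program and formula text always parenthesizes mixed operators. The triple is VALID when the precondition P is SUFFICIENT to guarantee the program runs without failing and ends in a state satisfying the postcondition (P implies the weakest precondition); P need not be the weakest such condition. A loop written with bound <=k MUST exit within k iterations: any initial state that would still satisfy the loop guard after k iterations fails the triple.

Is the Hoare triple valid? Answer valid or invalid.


Working backward. After the program, k == w + 4 && k == pos must hold.
Before x := 2*x + 9: k == w + 4 && k == pos
Before skip: k == w + 4 && k == pos
Before pos := 2*w - 3: k == w + 4 && k == 2*w - 3
Then branch requires k == u + w - 4 && k == 2*u + 2*w - 19; else branch requires (u > -9 ==> ((u > -9 ==> ((u > -9 ==> ((!(u > -9)) && k == w + 4 && k == 2*w - 3)) && ((!(u > -9)) ==> (k == w + 4 && k == 2*w - 3)))) && ((!(u > -9)) ==> (k == w + 4 && k == 2*w - 3)))) && ((!(u > -9)) ==> (k == w + 4 && k == 2*w - 3)).
Before the if: ((!(w == 5)) ==> (k == u + w - 4 && k == 2*u + 2*w - 19)) && (w == 5 ==> ((u > -9 ==> ((u > -9 ==> ((u > -9 ==> ((!(u > -9)) && k == w + 4 && k == 2*w - 3)) && ((!(u > -9)) ==> (k == w + 4 && k == 2*w - 3)))) && ((!(u > -9)) ==> (k == w + 4 && k == 2*w - 3)))) && ((!(u > -9)) ==> (k == w + 4 && k == 2*w - 3))))
The weakest precondition is ((!(w == 5)) ==> (k == u + w - 4 && k == 2*u + 2*w - 19)) && (w == 5 ==> ((u > -9 ==> ((u > -9 ==> ((u > -9 ==> ((!(u > -9)) && k == w + 4 && k == 2*w - 3)) && ((!(u > -9)) ==> (k == w + 4 && k == 2*w - 3)))) && ((!(u > -9)) ==> (k == w + 4 && k == 2*w - 3)))) && ((!(u > -9)) ==> (k == w + 4 && k == 2*w - 3)))).
Check whether k == u && k == 2*u - 11 && w == 5 implies it.
Countermodel: at the initial state k = 11, u = 11, w = 5, the precondition holds but the weakest precondition fails.
Answer: invalid


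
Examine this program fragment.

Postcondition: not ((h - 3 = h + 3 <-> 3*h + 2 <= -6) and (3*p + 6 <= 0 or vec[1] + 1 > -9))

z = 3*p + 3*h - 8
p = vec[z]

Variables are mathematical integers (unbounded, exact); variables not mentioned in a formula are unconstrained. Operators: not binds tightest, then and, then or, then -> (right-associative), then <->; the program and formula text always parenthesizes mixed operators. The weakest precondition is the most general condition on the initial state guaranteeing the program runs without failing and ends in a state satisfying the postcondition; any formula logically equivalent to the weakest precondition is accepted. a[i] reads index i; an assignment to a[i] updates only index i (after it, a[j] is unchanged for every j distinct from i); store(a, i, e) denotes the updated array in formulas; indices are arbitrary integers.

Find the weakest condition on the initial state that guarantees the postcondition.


Working backward. After the program, the postcondition not ((h - 3 = h + 3 <-> 3*h + 2 <= -6) and (3*p + 6 <= 0 or vec[1] + 1 > -9)) must hold; in canonical form it is not ((not (3*h <= -8)) and (3*p <= -6 or vec[1] > -10)).
Before p := vec[z]: not ((not (3*h <= -8)) and (3*vec[z] <= -6 or vec[1] > -10))
Before z := 3*p + 3*h - 8: not ((not (3*h <= -8)) and (3*vec[3*h + 3*p - 8] <= -6 or vec[1] > -10))
Answer: WP = not ((not (3*h <= -8)) and (3*vec[3*h + 3*p - 8] <= -6 or vec[1] > -10))


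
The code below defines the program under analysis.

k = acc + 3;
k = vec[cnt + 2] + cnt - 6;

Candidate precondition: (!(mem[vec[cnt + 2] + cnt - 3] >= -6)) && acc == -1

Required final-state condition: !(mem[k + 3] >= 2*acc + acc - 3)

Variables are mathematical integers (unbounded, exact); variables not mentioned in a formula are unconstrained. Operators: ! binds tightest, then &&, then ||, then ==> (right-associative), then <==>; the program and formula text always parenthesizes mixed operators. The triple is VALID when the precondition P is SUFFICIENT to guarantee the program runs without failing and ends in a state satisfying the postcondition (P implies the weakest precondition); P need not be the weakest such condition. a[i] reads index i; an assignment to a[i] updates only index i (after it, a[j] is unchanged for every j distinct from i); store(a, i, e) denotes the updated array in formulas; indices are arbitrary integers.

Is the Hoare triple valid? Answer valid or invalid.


Working backward. After the program, the postcondition !(mem[k + 3] >= 2*acc + acc - 3) must hold; in canonical form it is !(mem[k + 3] >= 3*acc - 3).
Before k := vec[cnt + 2] + cnt - 6: !(mem[vec[cnt + 2] + cnt - 3] >= 3*acc - 3)
Before k := acc + 3: !(mem[vec[cnt + 2] + cnt - 3] >= 3*acc - 3)
The weakest precondition is !(mem[vec[cnt + 2] + cnt - 3] >= 3*acc - 3).
Check whether (!(mem[vec[cnt + 2] + cnt - 3] >= -6)) && acc == -1 implies it.
Every state satisfying the precondition satisfies the weakest precondition: the implication holds.
Answer: valid


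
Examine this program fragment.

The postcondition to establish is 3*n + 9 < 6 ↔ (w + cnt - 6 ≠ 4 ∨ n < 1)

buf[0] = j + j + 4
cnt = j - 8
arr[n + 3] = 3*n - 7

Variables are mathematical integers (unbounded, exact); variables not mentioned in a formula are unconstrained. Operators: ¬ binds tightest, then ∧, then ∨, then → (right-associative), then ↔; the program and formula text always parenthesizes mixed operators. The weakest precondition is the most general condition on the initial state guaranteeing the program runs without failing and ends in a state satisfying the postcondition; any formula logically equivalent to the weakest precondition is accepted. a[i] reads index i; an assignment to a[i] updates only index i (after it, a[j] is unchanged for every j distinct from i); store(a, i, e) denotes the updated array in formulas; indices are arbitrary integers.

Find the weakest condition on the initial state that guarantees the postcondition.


Working backward. After the program, the postcondition 3*n + 9 < 6 ↔ (w + cnt - 6 ≠ 4 ∨ n < 1) must hold; in canonical form it is 3*n < -3 ↔ (cnt + w ≠ 10 ∨ n < 1).
Before arr[n + 3] := 3*n - 7: 3*n < -3 ↔ (cnt + w ≠ 10 ∨ n < 1)
Before cnt := j - 8: 3*n < -3 ↔ (j + w ≠ 18 ∨ n < 1)
Before buf[0] := j + j + 4: 3*n < -3 ↔ (j + w ≠ 18 ∨ n < 1)
Answer: WP = 3*n < -3 ↔ (j + w ≠ 18 ∨ n < 1)


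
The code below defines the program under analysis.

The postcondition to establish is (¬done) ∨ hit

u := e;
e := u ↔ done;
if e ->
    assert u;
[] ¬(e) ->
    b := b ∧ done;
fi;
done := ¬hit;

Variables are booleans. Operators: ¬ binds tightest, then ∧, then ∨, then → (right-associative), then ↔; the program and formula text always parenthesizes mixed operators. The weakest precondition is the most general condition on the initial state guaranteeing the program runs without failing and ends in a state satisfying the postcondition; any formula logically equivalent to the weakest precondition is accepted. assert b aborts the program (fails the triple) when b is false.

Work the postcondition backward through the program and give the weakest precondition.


Working backward. After the program, (¬done) ∨ hit must hold.
Before done := ¬hit: hit
Then branch requires u ∧ hit; else branch requires hit.
Before the if: (e → (u ∧ hit)) ∧ ((¬e) → hit)
Before e := u ↔ done: ((u ↔ done) → (u ∧ hit)) ∧ ((¬(u ↔ done)) → hit)
Before u := e: ((e ↔ done) → (e ∧ hit)) ∧ ((¬(e ↔ done)) → hit)
Answer: WP = ((e ↔ done) → (e ∧ hit)) ∧ ((¬(e ↔ done)) → hit)


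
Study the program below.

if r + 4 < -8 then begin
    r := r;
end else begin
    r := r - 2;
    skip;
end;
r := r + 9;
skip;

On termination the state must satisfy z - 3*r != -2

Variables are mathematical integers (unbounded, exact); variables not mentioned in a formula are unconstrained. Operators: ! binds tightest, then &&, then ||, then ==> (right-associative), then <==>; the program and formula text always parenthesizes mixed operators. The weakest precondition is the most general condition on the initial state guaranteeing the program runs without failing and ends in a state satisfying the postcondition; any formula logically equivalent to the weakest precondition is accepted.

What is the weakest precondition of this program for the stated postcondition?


Working backward. After the program, the postcondition z - 3*r != -2 must hold; in canonical form it is z != 3*r - 2.
Before skip: z != 3*r - 2
Before r := r + 9: z != 3*r + 25
Then branch requires z != 3*r + 25; else branch requires z != 3*r + 19.
Before the if: (r < -12 ==> z != 3*r + 25) && ((!(r < -12)) ==> z != 3*r + 19)
Answer: WP = (r < -12 ==> z != 3*r + 25) && ((!(r < -12)) ==> z != 3*r + 19)


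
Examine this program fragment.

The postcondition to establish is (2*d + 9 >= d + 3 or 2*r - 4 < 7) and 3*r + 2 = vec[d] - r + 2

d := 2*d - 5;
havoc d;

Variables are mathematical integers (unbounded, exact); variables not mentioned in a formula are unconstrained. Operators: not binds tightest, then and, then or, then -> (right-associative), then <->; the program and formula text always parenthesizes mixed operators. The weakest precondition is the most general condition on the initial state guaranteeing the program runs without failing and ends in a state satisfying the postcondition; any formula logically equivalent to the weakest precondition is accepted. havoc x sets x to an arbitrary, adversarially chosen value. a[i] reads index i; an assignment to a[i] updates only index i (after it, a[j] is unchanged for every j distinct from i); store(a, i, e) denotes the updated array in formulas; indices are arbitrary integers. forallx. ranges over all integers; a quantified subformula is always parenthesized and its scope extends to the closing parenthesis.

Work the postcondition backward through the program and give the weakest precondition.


Working backward. After the program, the postcondition (2*d + 9 >= d + 3 or 2*r - 4 < 7) and 3*r + 2 = vec[d] - r + 2 must hold; in canonical form it is (d >= -6 or 2*r < 11) and 4*r = vec[d].
Before havoc d: forall d_1. ((d_1 >= -6 or 2*r < 11) and 4*r = vec[d_1])
Before d := 2*d - 5: forall d_1. ((d_1 >= -6 or 2*r < 11) and 4*r = vec[d_1])
Answer: WP = forall d_1. ((d_1 >= -6 or 2*r < 11) and 4*r = vec[d_1])


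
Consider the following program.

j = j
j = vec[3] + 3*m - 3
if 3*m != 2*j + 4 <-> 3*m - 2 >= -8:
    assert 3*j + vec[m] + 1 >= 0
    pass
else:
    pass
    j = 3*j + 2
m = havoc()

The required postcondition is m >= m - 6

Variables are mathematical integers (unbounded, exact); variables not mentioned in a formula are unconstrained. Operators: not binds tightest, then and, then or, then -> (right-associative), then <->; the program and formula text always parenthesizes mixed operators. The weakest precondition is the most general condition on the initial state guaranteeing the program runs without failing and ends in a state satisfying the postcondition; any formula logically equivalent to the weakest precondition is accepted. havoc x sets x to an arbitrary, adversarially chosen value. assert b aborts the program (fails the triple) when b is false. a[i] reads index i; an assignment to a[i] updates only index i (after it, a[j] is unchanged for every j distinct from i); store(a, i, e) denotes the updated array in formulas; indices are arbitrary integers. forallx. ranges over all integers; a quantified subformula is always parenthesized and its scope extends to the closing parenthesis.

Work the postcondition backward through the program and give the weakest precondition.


Working backward. After the program, the postcondition m >= m - 6 must hold; in canonical form it is true.
Before havoc m: true
Then branch requires vec[m] + 3*j >= -1; else branch requires true.
Before the if: (3*m != 2*j + 4 <-> 3*m >= -6) -> vec[m] + 3*j >= -1
Before j := vec[3] + 3*m - 3: (2*vec[3] + 3*m != 2 <-> 3*m >= -6) -> 3*vec[3] + vec[m] + 9*m >= 8
Before j := j: (2*vec[3] + 3*m != 2 <-> 3*m >= -6) -> 3*vec[3] + vec[m] + 9*m >= 8
Answer: WP = (2*vec[3] + 3*m != 2 <-> 3*m >= -6) -> 3*vec[3] + vec[m] + 9*m >= 8


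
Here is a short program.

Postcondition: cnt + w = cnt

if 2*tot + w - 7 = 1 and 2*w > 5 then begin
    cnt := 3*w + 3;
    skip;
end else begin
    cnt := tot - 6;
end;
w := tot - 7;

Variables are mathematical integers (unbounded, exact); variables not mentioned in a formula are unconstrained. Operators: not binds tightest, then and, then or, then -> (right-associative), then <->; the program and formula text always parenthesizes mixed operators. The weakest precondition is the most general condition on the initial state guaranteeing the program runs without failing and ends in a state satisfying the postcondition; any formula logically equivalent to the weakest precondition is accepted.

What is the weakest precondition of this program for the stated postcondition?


Working backward. After the program, the postcondition cnt + w = cnt must hold; in canonical form it is w = 0.
Before w := tot - 7: tot = 7
Then branch requires tot = 7; else branch requires tot = 7.
Before the if: ((2*tot + w = 8 and 2*w > 5) -> tot = 7) and ((not (2*tot + w = 8 and 2*w > 5)) -> tot = 7)
Answer: WP = ((2*tot + w = 8 and 2*w > 5) -> tot = 7) and ((not (2*tot + w = 8 and 2*w > 5)) -> tot = 7)


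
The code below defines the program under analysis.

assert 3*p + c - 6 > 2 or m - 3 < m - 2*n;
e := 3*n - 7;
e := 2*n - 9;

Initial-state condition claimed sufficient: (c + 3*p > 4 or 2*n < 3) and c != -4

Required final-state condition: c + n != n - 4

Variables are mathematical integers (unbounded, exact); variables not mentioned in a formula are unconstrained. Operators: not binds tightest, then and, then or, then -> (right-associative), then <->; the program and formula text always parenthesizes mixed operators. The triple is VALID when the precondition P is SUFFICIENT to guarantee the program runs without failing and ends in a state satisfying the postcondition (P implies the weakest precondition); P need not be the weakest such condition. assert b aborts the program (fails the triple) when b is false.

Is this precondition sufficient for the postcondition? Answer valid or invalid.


Working backward. After the program, the postcondition c + n != n - 4 must hold; in canonical form it is c != -4.
Before e := 2*n - 9: c != -4
Before e := 3*n - 7: c != -4
Before assert 3*p + c - 6 > 2 or m - 3 < m - 2*n: (c + 3*p > 8 or 2*n < 3) and c != -4
The weakest precondition is (c + 3*p > 8 or 2*n < 3) and c != -4.
Check whether (c + 3*p > 4 or 2*n < 3) and c != -4 implies it.
Countermodel: at the initial state c = -7, n = 2, p = 4, the precondition holds but the weakest precondition fails.
Answer: invalid


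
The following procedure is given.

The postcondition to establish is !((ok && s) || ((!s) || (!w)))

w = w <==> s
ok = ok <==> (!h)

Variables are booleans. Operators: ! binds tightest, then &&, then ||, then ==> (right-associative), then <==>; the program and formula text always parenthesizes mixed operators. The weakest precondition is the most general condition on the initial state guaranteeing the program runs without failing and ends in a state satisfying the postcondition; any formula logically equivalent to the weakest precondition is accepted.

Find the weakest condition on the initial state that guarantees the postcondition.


Working backward. After the program, the postcondition !((ok && s) || ((!s) || (!w))) must hold; in canonical form it is !((ok && s) || (!s) || (!w)).
Before ok := ok <==> (!h): !(((ok <==> (!h)) && s) || (!s) || (!w))
Before w := w <==> s: !(((ok <==> (!h)) && s) || (!s) || (!(w <==> s)))
Answer: WP = !(((ok <==> (!h)) && s) || (!s) || (!(w <==> s)))


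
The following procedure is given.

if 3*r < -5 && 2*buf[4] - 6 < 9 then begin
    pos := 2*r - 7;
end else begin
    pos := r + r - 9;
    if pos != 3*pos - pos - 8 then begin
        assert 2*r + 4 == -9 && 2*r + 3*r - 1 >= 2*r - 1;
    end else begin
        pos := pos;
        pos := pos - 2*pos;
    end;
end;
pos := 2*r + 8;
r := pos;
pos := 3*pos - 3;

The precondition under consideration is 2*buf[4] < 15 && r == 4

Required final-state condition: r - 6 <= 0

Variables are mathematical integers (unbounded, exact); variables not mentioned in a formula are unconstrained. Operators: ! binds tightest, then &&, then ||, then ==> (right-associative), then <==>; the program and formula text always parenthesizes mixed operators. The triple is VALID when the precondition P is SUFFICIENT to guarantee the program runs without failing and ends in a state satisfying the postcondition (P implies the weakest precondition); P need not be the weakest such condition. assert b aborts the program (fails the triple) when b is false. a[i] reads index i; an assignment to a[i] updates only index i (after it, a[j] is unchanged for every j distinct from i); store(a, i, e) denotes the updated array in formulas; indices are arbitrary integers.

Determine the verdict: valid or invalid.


Working backward. After the program, the postcondition r - 6 <= 0 must hold; in canonical form it is r <= 6.
Before pos := 3*pos - 3: r <= 6
Before r := pos: pos <= 6
Before pos := 2*r + 8: 2*r <= -2
Then branch requires 2*r <= -2; else branch requires (2*r != 17 ==> (2*r == -13 && 3*r >= 0 && 2*r <= -2)) && ((!(2*r != 17)) ==> 2*r <= -2).
Before the if: ((3*r < -5 && 2*buf[4] < 15) ==> 2*r <= -2) && ((!(3*r < -5 && 2*buf[4] < 15)) ==> ((2*r != 17 ==> (2*r == -13 && 3*r >= 0 && 2*r <= -2)) && ((!(2*r != 17)) ==> 2*r <= -2)))
The weakest precondition is ((3*r < -5 && 2*buf[4] < 15) ==> 2*r <= -2) && ((!(3*r < -5 && 2*buf[4] < 15)) ==> ((2*r != 17 ==> (2*r == -13 && 3*r >= 0 && 2*r <= -2)) && ((!(2*r != 17)) ==> 2*r <= -2))).
Check whether 2*buf[4] < 15 && r == 4 implies it.
Countermodel: at the initial state buf = {[4] = 7, elsewhere 7}, r = 4, the precondition holds but the weakest precondition fails.
Answer: invalid


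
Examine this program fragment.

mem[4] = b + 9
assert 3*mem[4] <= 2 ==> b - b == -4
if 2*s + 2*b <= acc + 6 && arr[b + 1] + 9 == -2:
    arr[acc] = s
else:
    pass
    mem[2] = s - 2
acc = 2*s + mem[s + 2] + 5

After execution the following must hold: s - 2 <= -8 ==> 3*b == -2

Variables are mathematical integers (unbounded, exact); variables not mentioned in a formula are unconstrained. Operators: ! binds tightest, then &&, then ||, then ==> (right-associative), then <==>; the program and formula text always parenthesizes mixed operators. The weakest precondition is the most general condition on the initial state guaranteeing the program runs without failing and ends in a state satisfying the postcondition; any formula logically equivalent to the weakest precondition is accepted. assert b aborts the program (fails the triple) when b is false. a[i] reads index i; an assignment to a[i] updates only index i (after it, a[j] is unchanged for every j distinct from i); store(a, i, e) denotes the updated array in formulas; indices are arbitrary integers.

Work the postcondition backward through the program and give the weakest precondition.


Working backward. After the program, the postcondition s - 2 <= -8 ==> 3*b == -2 must hold; in canonical form it is s <= -6 ==> 3*b == -2.
Before acc := 2*s + mem[s + 2] + 5: s <= -6 ==> 3*b == -2
Then branch requires s <= -6 ==> 3*b == -2; else branch requires s <= -6 ==> 3*b == -2.
Before the if: ((2*b + 2*s <= acc + 6 && arr[b + 1] == -11) ==> (s <= -6 ==> 3*b == -2)) && ((!(2*b + 2*s <= acc + 6 && arr[b + 1] == -11)) ==> (s <= -6 ==> 3*b == -2))
Before assert 3*mem[4] <= 2 ==> b - b == -4: (!(3*mem[4] <= 2)) && ((2*b + 2*s <= acc + 6 && arr[b + 1] == -11) ==> (s <= -6 ==> 3*b == -2)) && ((!(2*b + 2*s <= acc + 6 && arr[b + 1] == -11)) ==> (s <= -6 ==> 3*b == -2))
Before mem[4] := b + 9: (!(3*b <= -25)) && ((2*b + 2*s <= acc + 6 && arr[b + 1] == -11) ==> (s <= -6 ==> 3*b == -2)) && ((!(2*b + 2*s <= acc + 6 && arr[b + 1] == -11)) ==> (s <= -6 ==> 3*b == -2))
Answer: WP = (!(3*b <= -25)) && ((2*b + 2*s <= acc + 6 && arr[b + 1] == -11) ==> (s <= -6 ==> 3*b == -2)) && ((!(2*b + 2*s <= acc + 6 && arr[b + 1] == -11)) ==> (s <= -6 ==> 3*b == -2))


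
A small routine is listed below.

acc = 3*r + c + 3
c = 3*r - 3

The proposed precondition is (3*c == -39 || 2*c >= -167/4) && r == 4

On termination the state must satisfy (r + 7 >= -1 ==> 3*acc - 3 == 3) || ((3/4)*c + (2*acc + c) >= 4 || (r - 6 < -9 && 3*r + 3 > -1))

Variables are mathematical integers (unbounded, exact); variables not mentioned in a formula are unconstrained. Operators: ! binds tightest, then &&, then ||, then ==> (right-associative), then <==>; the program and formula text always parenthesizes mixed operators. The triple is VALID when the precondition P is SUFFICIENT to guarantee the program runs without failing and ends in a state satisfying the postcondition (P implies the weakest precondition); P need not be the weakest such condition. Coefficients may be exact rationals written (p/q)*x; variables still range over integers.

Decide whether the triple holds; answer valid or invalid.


Working backward. After the program, the postcondition (r + 7 >= -1 ==> 3*acc - 3 == 3) || ((3/4)*c + (2*acc + c) >= 4 || (r - 6 < -9 && 3*r + 3 > -1)) must hold; in canonical form it is (r >= -8 ==> 3*acc == 6) || 2*acc + (7/4)*c >= 4 || (r < -3 && 3*r > -4).
Before c := 3*r - 3: (r >= -8 ==> 3*acc == 6) || 2*acc + (21/4)*r >= 37/4 || (r < -3 && 3*r > -4)
Before acc := 3*r + c + 3: (r >= -8 ==> 3*c + 9*r == -3) || 2*c + (45/4)*r >= 13/4 || (r < -3 && 3*r > -4)
The weakest precondition is (r >= -8 ==> 3*c + 9*r == -3) || 2*c + (45/4)*r >= 13/4 || (r < -3 && 3*r > -4).
Check whether (3*c == -39 || 2*c >= -167/4) && r == 4 implies it.
Every state satisfying the precondition satisfies the weakest precondition: the implication holds.
Answer: valid


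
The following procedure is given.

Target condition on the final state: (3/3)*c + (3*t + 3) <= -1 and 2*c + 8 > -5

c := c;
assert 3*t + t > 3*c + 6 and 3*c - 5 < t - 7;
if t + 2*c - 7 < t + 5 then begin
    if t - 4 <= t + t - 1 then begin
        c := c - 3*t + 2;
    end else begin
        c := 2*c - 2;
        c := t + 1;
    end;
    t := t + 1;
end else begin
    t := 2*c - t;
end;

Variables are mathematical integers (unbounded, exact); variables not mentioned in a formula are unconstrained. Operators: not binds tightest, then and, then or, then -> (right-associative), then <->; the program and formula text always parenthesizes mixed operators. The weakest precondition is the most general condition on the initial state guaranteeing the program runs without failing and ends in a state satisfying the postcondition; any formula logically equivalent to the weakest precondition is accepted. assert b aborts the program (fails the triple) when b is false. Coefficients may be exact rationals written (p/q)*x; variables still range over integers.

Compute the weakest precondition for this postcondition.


Working backward. After the program, the postcondition (3/3)*c + (3*t + 3) <= -1 and 2*c + 8 > -5 must hold; in canonical form it is c + 3*t <= -4 and 2*c > -13.
Then branch requires (t >= -3 -> (c <= -9 and 2*c > 6*t - 17)) and ((not (t >= -3)) -> (4*t <= -8 and 2*t > -15)); else branch requires 7*c <= 3*t - 4 and 2*c > -13.
Before the if: (2*c < 12 -> ((t >= -3 -> (c <= -9 and 2*c > 6*t - 17)) and ((not (t >= -3)) -> (4*t <= -8 and 2*t > -15)))) and ((not (2*c < 12)) -> (7*c <= 3*t - 4 and 2*c > -13))
Before assert 3*t + t > 3*c + 6 and 3*c - 5 < t - 7: 4*t > 3*c + 6 and 3*c < t - 2 and (2*c < 12 -> ((t >= -3 -> (c <= -9 and 2*c > 6*t - 17)) and ((not (t >= -3)) -> (4*t <= -8 and 2*t > -15)))) and ((not (2*c < 12)) -> (7*c <= 3*t - 4 and 2*c > -13))
Before c := c: 4*t > 3*c + 6 and 3*c < t - 2 and (2*c < 12 -> ((t >= -3 -> (c <= -9 and 2*c > 6*t - 17)) and ((not (t >= -3)) -> (4*t <= -8 and 2*t > -15)))) and ((not (2*c < 12)) -> (7*c <= 3*t - 4 and 2*c > -13))
Answer: WP = 4*t > 3*c + 6 and 3*c < t - 2 and (2*c < 12 -> ((t >= -3 -> (c <= -9 and 2*c > 6*t - 17)) and ((not (t >= -3)) -> (4*t <= -8 and 2*t > -15)))) and ((not (2*c < 12)) -> (7*c <= 3*t - 4 and 2*c > -13))


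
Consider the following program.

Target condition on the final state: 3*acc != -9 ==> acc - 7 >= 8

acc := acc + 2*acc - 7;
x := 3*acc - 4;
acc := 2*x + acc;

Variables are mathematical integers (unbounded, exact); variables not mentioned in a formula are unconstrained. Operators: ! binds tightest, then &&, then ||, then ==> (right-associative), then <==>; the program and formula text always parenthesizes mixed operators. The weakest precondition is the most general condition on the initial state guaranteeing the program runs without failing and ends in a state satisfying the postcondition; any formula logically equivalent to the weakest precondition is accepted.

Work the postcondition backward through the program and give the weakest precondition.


Working backward. After the program, the postcondition 3*acc != -9 ==> acc - 7 >= 8 must hold; in canonical form it is 3*acc != -9 ==> acc >= 15.
Before acc := 2*x + acc: 3*acc + 6*x != -9 ==> acc + 2*x >= 15
Before x := 3*acc - 4: 21*acc != 15 ==> 7*acc >= 23
Before acc := acc + 2*acc - 7: 63*acc != 162 ==> 21*acc >= 72
Answer: WP = 63*acc != 162 ==> 21*acc >= 72


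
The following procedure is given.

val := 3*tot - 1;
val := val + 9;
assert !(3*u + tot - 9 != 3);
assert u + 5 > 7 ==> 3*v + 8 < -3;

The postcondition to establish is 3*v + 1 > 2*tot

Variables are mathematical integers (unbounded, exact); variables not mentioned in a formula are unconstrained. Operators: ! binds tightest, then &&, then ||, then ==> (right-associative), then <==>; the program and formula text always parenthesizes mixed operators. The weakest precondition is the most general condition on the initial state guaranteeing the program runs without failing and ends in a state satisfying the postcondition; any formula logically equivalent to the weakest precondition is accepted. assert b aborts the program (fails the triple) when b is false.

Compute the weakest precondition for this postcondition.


Working backward. After the program, the postcondition 3*v + 1 > 2*tot must hold; in canonical form it is 3*v > 2*tot - 1.
Before assert u + 5 > 7 ==> 3*v + 8 < -3: (u > 2 ==> 3*v < -11) && 3*v > 2*tot - 1
Before assert !(3*u + tot - 9 != 3): (!(tot + 3*u != 12)) && (u > 2 ==> 3*v < -11) && 3*v > 2*tot - 1
Before val := val + 9: (!(tot + 3*u != 12)) && (u > 2 ==> 3*v < -11) && 3*v > 2*tot - 1
Before val := 3*tot - 1: (!(tot + 3*u != 12)) && (u > 2 ==> 3*v < -11) && 3*v > 2*tot - 1
Answer: WP = (!(tot + 3*u != 12)) && (u > 2 ==> 3*v < -11) && 3*v > 2*tot - 1


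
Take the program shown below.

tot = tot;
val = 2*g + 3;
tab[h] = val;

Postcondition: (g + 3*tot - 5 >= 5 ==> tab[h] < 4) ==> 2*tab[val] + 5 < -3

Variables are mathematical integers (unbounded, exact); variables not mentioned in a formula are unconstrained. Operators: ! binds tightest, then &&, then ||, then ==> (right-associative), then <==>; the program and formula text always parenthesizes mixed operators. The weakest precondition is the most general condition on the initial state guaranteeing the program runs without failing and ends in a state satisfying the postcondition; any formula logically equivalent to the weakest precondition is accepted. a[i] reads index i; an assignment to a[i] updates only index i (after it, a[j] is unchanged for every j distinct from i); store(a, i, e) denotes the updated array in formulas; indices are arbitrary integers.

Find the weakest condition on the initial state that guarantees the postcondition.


Working backward. After the program, the postcondition (g + 3*tot - 5 >= 5 ==> tab[h] < 4) ==> 2*tab[val] + 5 < -3 must hold; in canonical form it is (g + 3*tot >= 10 ==> tab[h] < 4) ==> 2*tab[val] < -8.
Before tab[h] := val: (g + 3*tot >= 10 ==> store(tab, h, val)[h] < 4) ==> 2*store(tab, h, val)[val] < -8
Before val := 2*g + 3: (g + 3*tot >= 10 ==> store(tab, h, 2*g + 3)[h] < 4) ==> 2*store(tab, h, 2*g + 3)[2*g + 3] < -8
Before tot := tot: (g + 3*tot >= 10 ==> store(tab, h, 2*g + 3)[h] < 4) ==> 2*store(tab, h, 2*g + 3)[2*g + 3] < -8
Answer: WP = (g + 3*tot >= 10 ==> store(tab, h, 2*g + 3)[h] < 4) ==> 2*store(tab, h, 2*g + 3)[2*g + 3] < -8


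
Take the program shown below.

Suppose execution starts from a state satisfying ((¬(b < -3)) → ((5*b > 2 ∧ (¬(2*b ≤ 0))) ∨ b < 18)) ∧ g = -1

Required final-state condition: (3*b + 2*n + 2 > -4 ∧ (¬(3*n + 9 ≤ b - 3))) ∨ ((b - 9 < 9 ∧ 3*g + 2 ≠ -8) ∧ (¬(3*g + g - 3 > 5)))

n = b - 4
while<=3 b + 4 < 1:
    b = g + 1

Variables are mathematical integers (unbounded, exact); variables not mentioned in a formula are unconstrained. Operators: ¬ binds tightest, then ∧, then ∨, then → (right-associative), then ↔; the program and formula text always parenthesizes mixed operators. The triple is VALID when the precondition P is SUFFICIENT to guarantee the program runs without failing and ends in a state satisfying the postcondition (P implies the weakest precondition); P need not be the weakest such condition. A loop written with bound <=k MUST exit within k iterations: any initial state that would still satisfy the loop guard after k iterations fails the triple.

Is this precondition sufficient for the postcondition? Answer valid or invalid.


Working backward. After the program, the postcondition (3*b + 2*n + 2 > -4 ∧ (¬(3*n + 9 ≤ b - 3))) ∨ ((b - 9 < 9 ∧ 3*g + 2 ≠ -8) ∧ (¬(3*g + g - 3 > 5))) must hold; in canonical form it is (3*b + 2*n > -6 ∧ (¬(3*n ≤ b - 12))) ∨ (b < 18 ∧ 3*g ≠ -10 ∧ (¬(4*g > 8))).
Before the loop (bound <=3), unroll the exhaustion recursion (WP_0 = exit-now case; WP_j = one more guarded iteration, up to j = 3):
  WP_0: (¬(b < -3)) ∧ ((3*b + 2*n > -6 ∧ (¬(3*n ≤ b - 12))) ∨ (b < 18 ∧ 3*g ≠ -10 ∧ (¬(4*g > 8))))
  WP_1: (b < -3 → ((¬(g < -4)) ∧ ((3*g + 2*n > -9 ∧ (¬(3*n ≤ g - 11))) ∨ (g < 17 ∧ 3*g ≠ -10 ∧ (¬(4*g > 8)))))) ∧ ((¬(b < -3)) → ((3*b + 2*n > -6 ∧ (¬(3*n ≤ b - 12))) ∨ (b < 18 ∧ 3*g ≠ -10 ∧ (¬(4*g > 8)))))
  WP_2: (b < -3 → ((g < -4 → ((¬(g < -4)) ∧ ((3*g + 2*n > -9 ∧ (¬(3*n ≤ g - 11))) ∨ (g < 17 ∧ 3*g ≠ -10 ∧ (¬(4*g > 8)))))) ∧ ((¬(g < -4)) → ((3*g + 2*n > -9 ∧ (¬(3*n ≤ g - 11))) ∨ (g < 17 ∧ 3*g ≠ -10 ∧ (¬(4*g > 8))))))) ∧ ((¬(b < -3)) → ((3*b + 2*n > -6 ∧ (¬(3*n ≤ b - 12))) ∨ (b < 18 ∧ 3*g ≠ -10 ∧ (¬(4*g > 8)))))
  WP_3: (b < -3 → ((g < -4 → ((g < -4 → ((¬(g < -4)) ∧ ((3*g + 2*n > -9 ∧ (¬(3*n ≤ g - 11))) ∨ (g < 17 ∧ 3*g ≠ -10 ∧ (¬(4*g > 8)))))) ∧ ((¬(g < -4)) → ((3*g + 2*n > -9 ∧ (¬(3*n ≤ g - 11))) ∨ (g < 17 ∧ 3*g ≠ -10 ∧ (¬(4*g > 8))))))) ∧ ((¬(g < -4)) → ((3*g + 2*n > -9 ∧ (¬(3*n ≤ g - 11))) ∨ (g < 17 ∧ 3*g ≠ -10 ∧ (¬(4*g > 8))))))) ∧ ((¬(b < -3)) → ((3*b + 2*n > -6 ∧ (¬(3*n ≤ b - 12))) ∨ (b < 18 ∧ 3*g ≠ -10 ∧ (¬(4*g > 8)))))
So before the loop: (b < -3 → ((g < -4 → ((g < -4 → ((¬(g < -4)) ∧ ((3*g + 2*n > -9 ∧ (¬(3*n ≤ g - 11))) ∨ (g < 17 ∧ 3*g ≠ -10 ∧ (¬(4*g > 8)))))) ∧ ((¬(g < -4)) → ((3*g + 2*n > -9 ∧ (¬(3*n ≤ g - 11))) ∨ (g < 17 ∧ 3*g ≠ -10 ∧ (¬(4*g > 8))))))) ∧ ((¬(g < -4)) → ((3*g + 2*n > -9 ∧ (¬(3*n ≤ g - 11))) ∨ (g < 17 ∧ 3*g ≠ -10 ∧ (¬(4*g > 8))))))) ∧ ((¬(b < -3)) → ((3*b + 2*n > -6 ∧ (¬(3*n ≤ b - 12))) ∨ (b < 18 ∧ 3*g ≠ -10 ∧ (¬(4*g > 8)))))
Before n := b - 4: (b < -3 → ((g < -4 → ((g < -4 → ((¬(g < -4)) ∧ ((2*b + 3*g > -1 ∧ (¬(3*b ≤ g + 1))) ∨ (g < 17 ∧ 3*g ≠ -10 ∧ (¬(4*g > 8)))))) ∧ ((¬(g < -4)) → ((2*b + 3*g > -1 ∧ (¬(3*b ≤ g + 1))) ∨ (g < 17 ∧ 3*g ≠ -10 ∧ (¬(4*g > 8))))))) ∧ ((¬(g < -4)) → ((2*b + 3*g > -1 ∧ (¬(3*b ≤ g + 1))) ∨ (g < 17 ∧ 3*g ≠ -10 ∧ (¬(4*g > 8))))))) ∧ ((¬(b < -3)) → ((5*b > 2 ∧ (¬(2*b ≤ 0))) ∨ (b < 18 ∧ 3*g ≠ -10 ∧ (¬(4*g > 8)))))
The weakest precondition is (b < -3 → ((g < -4 → ((g < -4 → ((¬(g < -4)) ∧ ((2*b + 3*g > -1 ∧ (¬(3*b ≤ g + 1))) ∨ (g < 17 ∧ 3*g ≠ -10 ∧ (¬(4*g > 8)))))) ∧ ((¬(g < -4)) → ((2*b + 3*g > -1 ∧ (¬(3*b ≤ g + 1))) ∨ (g < 17 ∧ 3*g ≠ -10 ∧ (¬(4*g > 8))))))) ∧ ((¬(g < -4)) → ((2*b + 3*g > -1 ∧ (¬(3*b ≤ g + 1))) ∨ (g < 17 ∧ 3*g ≠ -10 ∧ (¬(4*g > 8))))))) ∧ ((¬(b < -3)) → ((5*b > 2 ∧ (¬(2*b ≤ 0))) ∨ (b < 18 ∧ 3*g ≠ -10 ∧ (¬(4*g > 8))))).
Check whether ((¬(b < -3)) → ((5*b > 2 ∧ (¬(2*b ≤ 0))) ∨ b < 18)) ∧ g = -1 implies it.
Every state satisfying the precondition satisfies the weakest precondition: the implication holds.
Answer: valid


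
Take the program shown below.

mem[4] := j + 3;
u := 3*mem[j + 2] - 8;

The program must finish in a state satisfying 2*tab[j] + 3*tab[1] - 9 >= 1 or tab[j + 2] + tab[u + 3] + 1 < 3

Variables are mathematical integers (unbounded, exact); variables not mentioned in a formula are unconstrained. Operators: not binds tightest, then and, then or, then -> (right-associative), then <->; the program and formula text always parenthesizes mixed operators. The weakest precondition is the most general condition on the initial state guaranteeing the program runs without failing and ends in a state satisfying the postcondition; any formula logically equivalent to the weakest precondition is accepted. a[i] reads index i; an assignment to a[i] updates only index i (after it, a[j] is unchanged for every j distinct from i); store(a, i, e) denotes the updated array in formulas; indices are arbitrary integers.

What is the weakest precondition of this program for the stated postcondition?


Working backward. After the program, the postcondition 2*tab[j] + 3*tab[1] - 9 >= 1 or tab[j + 2] + tab[u + 3] + 1 < 3 must hold; in canonical form it is 3*tab[1] + 2*tab[j] >= 10 or tab[j + 2] + tab[u + 3] < 2.
Before u := 3*mem[j + 2] - 8: 3*tab[1] + 2*tab[j] >= 10 or tab[j + 2] + tab[3*mem[j + 2] - 5] < 2
Before mem[4] := j + 3: 3*tab[1] + 2*tab[j] >= 10 or tab[j + 2] + tab[3*store(mem, 4, j + 3)[j + 2] - 5] < 2
Answer: WP = 3*tab[1] + 2*tab[j] >= 10 or tab[j + 2] + tab[3*store(mem, 4, j + 3)[j + 2] - 5] < 2
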